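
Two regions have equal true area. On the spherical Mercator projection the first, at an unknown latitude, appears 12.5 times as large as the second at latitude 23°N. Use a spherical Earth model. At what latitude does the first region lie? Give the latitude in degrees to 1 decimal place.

74.9°

For equal true areas on Mercator, apparent areas scale as sec²φ, so the ratio is cos²φ₂ / cos²φ₁.
cos²φ₂ / cos²φ₁ = 12.5  ⇒  cos φ₁ = cos 23° / √12.5 = 0.9205/3.536 = 0.2604.
φ₁ = arccos(0.2604) ≈ 74.9°.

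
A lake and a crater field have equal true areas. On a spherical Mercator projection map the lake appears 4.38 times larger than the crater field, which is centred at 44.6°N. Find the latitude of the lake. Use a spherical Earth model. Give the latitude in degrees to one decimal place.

70.1°

On Mercator, (apparent₁)/(apparent₂) = sec²φ₁ / sec²φ₂ when true areas are equal.
cos²φ₂ / cos²φ₁ = 4.38  ⇒  cos φ₁ = cos 44.6° / √4.38 = 0.7120/2.093 = 0.3402.
φ₁ = arccos(0.3402) ≈ 70.1°.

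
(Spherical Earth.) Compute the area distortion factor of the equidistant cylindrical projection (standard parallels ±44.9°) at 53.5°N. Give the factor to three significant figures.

1.19

In the equirectangular projection with standard parallel φ₀ = 44.9° (x = Rλ cos φ₀, y = Rφ), meridians are true-scale (h = 1) and the parallel scale is k = cos φ₀ / cos φ.
Areal scale = h·k = 1 × cos φ₀ / cos φ; at 53.5°, h = 1.000, k = 1.191, so h·k = 1.191.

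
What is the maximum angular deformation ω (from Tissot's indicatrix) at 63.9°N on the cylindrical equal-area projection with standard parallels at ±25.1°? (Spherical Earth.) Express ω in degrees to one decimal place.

76.4°

A cylindrical equal-area projection with standard parallel φ₀ has meridian scale h = cos φ / cos φ₀ and parallel scale k = cos φ₀ / cos φ (so areas are preserved, h·k = 1).
At 63.9°: h = 0.4858, k = 2.058; principal scales a = 2.058, b = 0.4858.
sin(ω/2) = (a − b)/(a + b) = 1.573/2.544 = 0.6181, so ω = 2 arcsin(0.6181) ≈ 76.4°.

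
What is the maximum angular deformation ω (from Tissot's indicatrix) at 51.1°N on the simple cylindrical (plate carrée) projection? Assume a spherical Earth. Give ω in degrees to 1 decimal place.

Plate carrée maps x = Rλ, y = Rφ. The meridian scale is h = 1 and the parallel scale is k = 1/cos φ = sec φ.
At 51.1°: h = 1.000, k = 1.592; principal scales a = 1.592, b = 1.000.
sin(ω/2) = (a − b)/(a + b) = 0.5925/2.592 = 0.2285, so ω = 2 arcsin(0.2285) ≈ 26.4°.

26.4°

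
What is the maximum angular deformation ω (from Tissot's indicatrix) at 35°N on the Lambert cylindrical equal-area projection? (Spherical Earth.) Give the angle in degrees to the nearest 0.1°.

22.7°

The Lambert cylindrical equal-area projection is the cylindrical equal-area projection with its standard parallel at the equator (φ₀ = 0). A cylindrical equal-area projection with standard parallel φ₀ has meridian scale h = cos φ / cos φ₀ and parallel scale k = cos φ₀ / cos φ (so areas are preserved, h·k = 1).
At 35°: h = 0.8192, k = 1.221; principal scales a = 1.221, b = 0.8192.
sin(ω/2) = (a − b)/(a + b) = 0.4016/2.040 = 0.1969, so ω = 2 arcsin(0.1969) ≈ 22.7°.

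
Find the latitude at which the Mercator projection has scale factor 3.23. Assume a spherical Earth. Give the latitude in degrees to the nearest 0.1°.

72.0°

Mercator scale is k = sec φ = 1/cos φ.
1/cos φ = 3.23  ⇒  cos φ = 0.3096  ⇒  φ = arccos(0.3096) ≈ 72.0°.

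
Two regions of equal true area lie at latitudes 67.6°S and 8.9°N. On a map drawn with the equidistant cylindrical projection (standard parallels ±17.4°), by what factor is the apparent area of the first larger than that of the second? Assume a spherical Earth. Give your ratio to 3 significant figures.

2.59

With standard parallel φ₀ = 17.4°, the equirectangular projection gives x = Rλ cos φ₀, y = Rφ, so h = 1 and k = cos 17.4° / cos φ.
Areal scale at 67.6°: h·k = 1.000 × 2.504 = 2.504.
Areal scale at 8.9°: h·k = 1.000 × 0.9659 = 0.9659.
Ratio = 2.504/0.9659 ≈ 2.59.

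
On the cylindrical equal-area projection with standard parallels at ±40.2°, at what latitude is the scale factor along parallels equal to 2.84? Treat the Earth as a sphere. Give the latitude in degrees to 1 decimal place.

74.4°

A cylindrical equal-area projection with standard parallel φ₀ has meridian scale h = cos φ / cos φ₀ and parallel scale k = cos φ₀ / cos φ (so areas are preserved, h·k = 1).
k = cos φ₀ / cos φ = 2.84  ⇒  cos φ = cos 40.2° / 2.84 = 0.2689.
φ = arccos(0.2689) ≈ 74.4°.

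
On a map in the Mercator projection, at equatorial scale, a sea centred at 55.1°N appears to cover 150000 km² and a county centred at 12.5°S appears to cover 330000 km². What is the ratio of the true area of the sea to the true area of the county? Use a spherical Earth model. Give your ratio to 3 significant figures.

0.156

Since Mercator area scale is 1/cos²φ, the true area equals the apparent area multiplied by cos²φ.
True area of sea: 150000 × cos²(55.1°) = 150000 × 0.3274 = 49100 km².
True area of county: 330000 × cos²(12.5°) = 330000 × 0.9532 = 314500 km².
Ratio = 49100 / 314500 ≈ 0.156.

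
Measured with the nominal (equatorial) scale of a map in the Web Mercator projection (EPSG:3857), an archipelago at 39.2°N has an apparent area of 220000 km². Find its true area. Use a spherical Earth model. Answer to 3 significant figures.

For Mercator, h = k = sec φ (a conformal cylindrical projection has a single point scale, 1/cos φ).
Areal scale = k² = sec²φ = 1/cos²(39.2°) = 1/0.7749² = 1.665.
True area = apparent / (areal scale) = 220000 / 1.665 ≈ 132000 km².

132000 km²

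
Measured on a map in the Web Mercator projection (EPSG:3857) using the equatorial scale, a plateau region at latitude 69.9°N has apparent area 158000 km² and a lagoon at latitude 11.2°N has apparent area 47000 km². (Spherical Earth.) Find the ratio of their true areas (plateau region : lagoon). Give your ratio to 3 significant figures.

Since Mercator area scale is 1/cos²φ, the true area equals the apparent area multiplied by cos²φ.
True area of plateau region: 158000 × cos²(69.9°) = 158000 × 0.1181 = 18660 km².
True area of lagoon: 47000 × cos²(11.2°) = 47000 × 0.9623 = 45230 km².
Ratio = 18660 / 45230 ≈ 0.413.

0.413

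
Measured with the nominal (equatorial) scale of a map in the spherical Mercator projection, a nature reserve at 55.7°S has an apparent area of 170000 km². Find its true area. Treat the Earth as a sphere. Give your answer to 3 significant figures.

Mercator is conformal, so the point scale is isotropic: h = k = sec φ = 1/cos φ.
Areal scale = k² = sec²φ = 1/cos²(55.7°) = 1/0.5635² = 3.149.
True area = apparent / (areal scale) = 170000 / 3.149 ≈ 54000 km².

54000 km²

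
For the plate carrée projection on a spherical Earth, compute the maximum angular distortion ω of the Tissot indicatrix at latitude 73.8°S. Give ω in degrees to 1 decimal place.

68.6°

In the plate carrée (x = Rλ, y = Rφ), meridians are true-scale (h = 1) and parallels are stretched by k = sec φ.
At 73.8°: h = 1.000, k = 3.584; principal scales a = 3.584, b = 1.000.
sin(ω/2) = (a − b)/(a + b) = 2.584/4.584 = 0.5637, so ω = 2 arcsin(0.5637) ≈ 68.6°.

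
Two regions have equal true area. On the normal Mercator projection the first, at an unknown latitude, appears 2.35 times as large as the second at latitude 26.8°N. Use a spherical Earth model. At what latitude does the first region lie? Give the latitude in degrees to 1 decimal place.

54.4°

For equal true areas on Mercator, apparent areas scale as sec²φ, so the ratio is cos²φ₂ / cos²φ₁.
cos²φ₂ / cos²φ₁ = 2.35  ⇒  cos φ₁ = cos 26.8° / √2.35 = 0.8926/1.533 = 0.5823.
φ₁ = arccos(0.5823) ≈ 54.4°.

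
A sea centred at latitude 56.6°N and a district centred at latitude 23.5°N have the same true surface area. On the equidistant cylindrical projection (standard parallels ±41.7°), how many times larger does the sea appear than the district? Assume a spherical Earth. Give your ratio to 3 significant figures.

In the equirectangular projection with standard parallel φ₀ = 41.7° (x = Rλ cos φ₀, y = Rφ), meridians are true-scale (h = 1) and the parallel scale is k = cos φ₀ / cos φ.
Areal scale at 56.6°: h·k = 1.000 × 1.356 = 1.356.
Areal scale at 23.5°: h·k = 1.000 × 0.8142 = 0.8142.
Ratio = 1.356/0.8142 ≈ 1.67.

1.67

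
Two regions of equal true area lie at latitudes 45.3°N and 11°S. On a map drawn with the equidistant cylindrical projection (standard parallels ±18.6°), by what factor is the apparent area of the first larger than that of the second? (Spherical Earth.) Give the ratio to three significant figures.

With standard parallel φ₀ = 18.6°, the equirectangular projection gives x = Rλ cos φ₀, y = Rφ, so h = 1 and k = cos 18.6° / cos φ.
Areal scale at 45.3°: h·k = 1.000 × 1.347 = 1.347.
Areal scale at 11°: h·k = 1.000 × 0.9655 = 0.9655.
Ratio = 1.347/0.9655 ≈ 1.40.

1.40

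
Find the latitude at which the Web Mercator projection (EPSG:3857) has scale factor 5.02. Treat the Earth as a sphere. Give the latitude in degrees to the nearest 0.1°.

78.5°

Mercator scale is k = sec φ = 1/cos φ.
1/cos φ = 5.02  ⇒  cos φ = 0.1992  ⇒  φ = arccos(0.1992) ≈ 78.5°.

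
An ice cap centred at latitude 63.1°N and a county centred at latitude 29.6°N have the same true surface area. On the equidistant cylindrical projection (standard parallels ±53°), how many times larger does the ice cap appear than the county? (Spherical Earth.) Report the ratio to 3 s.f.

1.92

The equidistant cylindrical projection with φ₀ = 53° has h = 1 (meridians true) and k = cos φ₀ / cos φ along parallels.
Areal scale at 63.1°: h·k = 1.000 × 1.330 = 1.330.
Areal scale at 29.6°: h·k = 1.000 × 0.6921 = 0.6921.
Ratio = 1.330/0.6921 ≈ 1.92.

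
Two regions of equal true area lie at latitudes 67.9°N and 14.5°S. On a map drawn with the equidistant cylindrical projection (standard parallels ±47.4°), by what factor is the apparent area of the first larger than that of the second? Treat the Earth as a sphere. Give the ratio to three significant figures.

With standard parallel φ₀ = 47.4°, the equirectangular projection gives x = Rλ cos φ₀, y = Rφ, so h = 1 and k = cos 47.4° / cos φ.
Areal scale at 67.9°: h·k = 1.000 × 1.799 = 1.799.
Areal scale at 14.5°: h·k = 1.000 × 0.6991 = 0.6991.
Ratio = 1.799/0.6991 ≈ 2.57.

2.57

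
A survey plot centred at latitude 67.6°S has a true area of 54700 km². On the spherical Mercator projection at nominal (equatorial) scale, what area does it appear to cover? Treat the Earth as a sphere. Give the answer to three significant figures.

377000 km²

For Mercator, h = k = sec φ (a conformal cylindrical projection has a single point scale, 1/cos φ).
Areal scale = k² = sec²φ = 1/cos²(67.6°) = 1/0.3811² = 6.886.
Apparent area = 54700 × 6.886 ≈ 377000 km².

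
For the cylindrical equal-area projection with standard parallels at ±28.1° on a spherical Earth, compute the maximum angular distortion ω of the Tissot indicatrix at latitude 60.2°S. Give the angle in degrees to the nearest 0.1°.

62.4°

Cylindrical equal-area (φ₀ = 28.1°): h = cos φ / cos 28.1° along meridians, k = cos 28.1° / cos φ along parallels; h·k = 1.
At 60.2°: h = 0.5634, k = 1.775; principal scales a = 1.775, b = 0.5634.
sin(ω/2) = (a − b)/(a + b) = 1.212/2.338 = 0.5181, so ω = 2 arcsin(0.5181) ≈ 62.4°.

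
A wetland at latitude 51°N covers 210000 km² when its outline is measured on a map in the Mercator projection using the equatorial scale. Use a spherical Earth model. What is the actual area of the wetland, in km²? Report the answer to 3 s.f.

Mercator is conformal, so the point scale is isotropic: h = k = sec φ = 1/cos φ.
Areal scale = k² = sec²φ = 1/cos²(51°) = 1/0.6293² = 2.525.
True area = apparent / (areal scale) = 210000 / 2.525 ≈ 83200 km².

83200 km²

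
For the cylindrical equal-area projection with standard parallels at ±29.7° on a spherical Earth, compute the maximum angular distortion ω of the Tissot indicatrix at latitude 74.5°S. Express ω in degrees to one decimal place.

A cylindrical equal-area projection with standard parallel φ₀ has meridian scale h = cos φ / cos φ₀ and parallel scale k = cos φ₀ / cos φ (so areas are preserved, h·k = 1).
At 74.5°: h = 0.3077, k = 3.250; principal scales a = 3.250, b = 0.3077.
sin(ω/2) = (a − b)/(a + b) = 2.943/3.558 = 0.8271, so ω = 2 arcsin(0.8271) ≈ 111.6°.

111.6°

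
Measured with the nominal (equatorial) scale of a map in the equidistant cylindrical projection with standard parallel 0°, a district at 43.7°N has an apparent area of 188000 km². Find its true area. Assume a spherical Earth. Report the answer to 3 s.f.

Plate carrée maps x = Rλ, y = Rφ. The meridian scale is h = 1 and the parallel scale is k = 1/cos φ = sec φ.
Areal scale = h·k = 1 × sec φ; at 43.7°, h = 1.000, k = 1.383, so h·k = 1.383.
True area = apparent / (areal scale) = 188000 / 1.383 ≈ 136000 km².

136000 km²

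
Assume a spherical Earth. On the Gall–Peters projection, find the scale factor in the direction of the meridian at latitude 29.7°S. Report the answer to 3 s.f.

1.23

The Gall–Peters projection is cylindrical equal-area with φ₀ = 45°. A cylindrical equal-area projection with standard parallel φ₀ has meridian scale h = cos φ / cos φ₀ and parallel scale k = cos φ₀ / cos φ (so areas are preserved, h·k = 1).
h = cos 29.7° / cos 45° = 0.8686/0.7071 = 1.228.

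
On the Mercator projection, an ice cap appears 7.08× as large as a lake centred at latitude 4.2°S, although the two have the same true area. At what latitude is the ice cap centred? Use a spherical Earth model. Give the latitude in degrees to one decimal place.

For equal true areas on Mercator, apparent areas scale as sec²φ, so the ratio is cos²φ₂ / cos²φ₁.
cos²φ₂ / cos²φ₁ = 7.08  ⇒  cos φ₁ = cos 4.2° / √7.08 = 0.9973/2.661 = 0.3748.
φ₁ = arccos(0.3748) ≈ 68.0°.

68.0°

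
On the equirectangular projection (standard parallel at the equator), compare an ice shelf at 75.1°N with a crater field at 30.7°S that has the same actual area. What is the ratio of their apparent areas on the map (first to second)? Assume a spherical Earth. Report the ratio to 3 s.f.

Plate carrée maps x = Rλ, y = Rφ. The meridian scale is h = 1 and the parallel scale is k = 1/cos φ = sec φ.
Areal scale at 75.1°: h·k = 1.000 × 3.889 = 3.889.
Areal scale at 30.7°: h·k = 1.000 × 1.163 = 1.163.
Ratio = 3.889/1.163 ≈ 3.34.

3.34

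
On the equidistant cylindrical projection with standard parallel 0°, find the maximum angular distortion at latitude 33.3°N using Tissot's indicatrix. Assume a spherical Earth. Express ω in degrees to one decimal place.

Plate carrée maps x = Rλ, y = Rφ. The meridian scale is h = 1 and the parallel scale is k = 1/cos φ = sec φ.
At 33.3°: h = 1.000, k = 1.196; principal scales a = 1.196, b = 1.000.
sin(ω/2) = (a − b)/(a + b) = 0.1964/2.196 = 0.08944, so ω = 2 arcsin(0.08944) ≈ 10.3°.

10.3°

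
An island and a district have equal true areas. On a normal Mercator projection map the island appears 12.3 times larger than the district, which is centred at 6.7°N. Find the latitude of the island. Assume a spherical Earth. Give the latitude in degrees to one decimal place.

73.5°

On Mercator, (apparent₁)/(apparent₂) = sec²φ₁ / sec²φ₂ when true areas are equal.
cos²φ₂ / cos²φ₁ = 12.3  ⇒  cos φ₁ = cos 6.7° / √12.3 = 0.9932/3.507 = 0.2832.
φ₁ = arccos(0.2832) ≈ 73.5°.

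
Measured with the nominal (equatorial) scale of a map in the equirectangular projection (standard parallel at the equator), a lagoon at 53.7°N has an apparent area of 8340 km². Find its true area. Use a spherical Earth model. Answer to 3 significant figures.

In the plate carrée (x = Rλ, y = Rφ), meridians are true-scale (h = 1) and parallels are stretched by k = sec φ.
Areal scale = h·k = 1 × sec φ; at 53.7°, h = 1.000, k = 1.689, so h·k = 1.689.
True area = apparent / (areal scale) = 8340 / 1.689 ≈ 4940 km².

4940 km²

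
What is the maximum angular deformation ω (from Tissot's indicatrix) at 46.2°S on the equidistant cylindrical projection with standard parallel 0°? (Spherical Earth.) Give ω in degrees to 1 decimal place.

21.0°

In the plate carrée (x = Rλ, y = Rφ), meridians are true-scale (h = 1) and parallels are stretched by k = sec φ.
At 46.2°: h = 1.000, k = 1.445; principal scales a = 1.445, b = 1.000.
sin(ω/2) = (a − b)/(a + b) = 0.4448/2.445 = 0.1819, so ω = 2 arcsin(0.1819) ≈ 21.0°.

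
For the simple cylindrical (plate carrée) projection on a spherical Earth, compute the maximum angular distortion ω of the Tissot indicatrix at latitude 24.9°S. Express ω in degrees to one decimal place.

In the plate carrée (x = Rλ, y = Rφ), meridians are true-scale (h = 1) and parallels are stretched by k = sec φ.
At 24.9°: h = 1.000, k = 1.102; principal scales a = 1.102, b = 1.000.
sin(ω/2) = (a − b)/(a + b) = 0.1025/2.102 = 0.04874, so ω = 2 arcsin(0.04874) ≈ 5.6°.

5.6°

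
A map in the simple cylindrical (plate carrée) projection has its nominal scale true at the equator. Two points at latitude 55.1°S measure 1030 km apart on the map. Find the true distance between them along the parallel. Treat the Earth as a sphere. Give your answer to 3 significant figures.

589 km

Plate carrée maps x = Rλ, y = Rφ. The meridian scale is h = 1 and the parallel scale is k = 1/cos φ = sec φ.
Along the parallel at 55.1°, map distances are exaggerated by k = sec 55.1° = 1.748.
True distance = 1030 / 1.748 = 1030 × cos 55.1° ≈ 589 km.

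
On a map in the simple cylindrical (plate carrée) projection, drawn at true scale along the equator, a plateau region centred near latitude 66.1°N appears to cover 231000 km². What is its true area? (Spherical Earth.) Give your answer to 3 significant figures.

For the equirectangular projection with φ₀ = 0 (plate carrée), h = 1 along meridians and k = sec φ along parallels.
Areal scale = h·k = 1 × sec φ; at 66.1°, h = 1.000, k = 2.468, so h·k = 2.468.
True area = apparent / (areal scale) = 231000 / 2.468 ≈ 93600 km².

93600 km²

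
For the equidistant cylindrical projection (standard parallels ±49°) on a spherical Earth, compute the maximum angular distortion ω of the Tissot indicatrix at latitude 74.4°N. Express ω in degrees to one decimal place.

49.5°

In the equirectangular projection with standard parallel φ₀ = 49° (x = Rλ cos φ₀, y = Rφ), meridians are true-scale (h = 1) and the parallel scale is k = cos φ₀ / cos φ.
At 74.4°: h = 1.000, k = 2.440; principal scales a = 2.440, b = 1.000.
sin(ω/2) = (a − b)/(a + b) = 1.440/3.440 = 0.4185, so ω = 2 arcsin(0.4185) ≈ 49.5°.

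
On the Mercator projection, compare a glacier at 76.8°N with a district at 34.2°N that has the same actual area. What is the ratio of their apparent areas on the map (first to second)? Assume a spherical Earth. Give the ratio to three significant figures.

13.1

Mercator is conformal with k = sec φ, so areal scale = k² = sec²φ.
At 76.8°: sec²(76.8°) = 1/0.2284² = 19.18.
At 34.2°: sec²(34.2°) = 1/0.8271² = 1.462.
Ratio = 19.18/1.462 = cos²(34.2°)/cos²(76.8°) ≈ 13.1.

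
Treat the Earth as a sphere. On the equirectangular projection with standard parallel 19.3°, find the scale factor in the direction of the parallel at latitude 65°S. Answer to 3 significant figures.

The equidistant cylindrical projection with φ₀ = 19.3° has h = 1 (meridians true) and k = cos φ₀ / cos φ along parallels.
k = cos 19.3° / cos 65° = 0.9438/0.4226 = 2.233.

2.23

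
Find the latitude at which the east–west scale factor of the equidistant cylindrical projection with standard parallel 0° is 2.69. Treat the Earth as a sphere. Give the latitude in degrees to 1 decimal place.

68.2°

Plate carrée: h = 1, k = sec φ along parallels.
sec φ = 2.69  ⇒  cos φ = 0.3717  ⇒  φ ≈ 68.2°.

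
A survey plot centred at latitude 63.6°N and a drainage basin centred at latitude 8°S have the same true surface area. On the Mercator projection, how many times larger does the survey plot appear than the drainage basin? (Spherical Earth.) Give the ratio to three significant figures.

4.96

Mercator is conformal with k = sec φ, so areal scale = k² = sec²φ.
At 63.6°: sec²(63.6°) = 1/0.4446² = 5.058.
At 8°: sec²(8°) = 1/0.9903² = 1.020.
Ratio = 5.058/1.020 = cos²(8°)/cos²(63.6°) ≈ 4.96.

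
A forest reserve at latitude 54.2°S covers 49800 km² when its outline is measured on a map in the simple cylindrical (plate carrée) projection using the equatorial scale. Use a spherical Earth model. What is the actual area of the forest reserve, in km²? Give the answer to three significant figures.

For the equirectangular projection with φ₀ = 0 (plate carrée), h = 1 along meridians and k = sec φ along parallels.
Areal scale = h·k = 1 × sec φ; at 54.2°, h = 1.000, k = 1.710, so h·k = 1.710.
True area = apparent / (areal scale) = 49800 / 1.710 ≈ 29100 km².

29100 km²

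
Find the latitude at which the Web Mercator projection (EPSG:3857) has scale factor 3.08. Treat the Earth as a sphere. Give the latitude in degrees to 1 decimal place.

71.1°

Mercator scale is k = sec φ = 1/cos φ.
1/cos φ = 3.08  ⇒  cos φ = 0.3247  ⇒  φ = arccos(0.3247) ≈ 71.1°.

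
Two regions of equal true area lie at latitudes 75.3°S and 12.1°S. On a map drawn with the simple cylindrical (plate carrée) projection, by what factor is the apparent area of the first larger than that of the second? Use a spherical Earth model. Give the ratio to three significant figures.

Plate carrée maps x = Rλ, y = Rφ. The meridian scale is h = 1 and the parallel scale is k = 1/cos φ = sec φ.
Areal scale at 75.3°: h·k = 1.000 × 3.941 = 3.941.
Areal scale at 12.1°: h·k = 1.000 × 1.023 = 1.023.
Ratio = 3.941/1.023 ≈ 3.85.

3.85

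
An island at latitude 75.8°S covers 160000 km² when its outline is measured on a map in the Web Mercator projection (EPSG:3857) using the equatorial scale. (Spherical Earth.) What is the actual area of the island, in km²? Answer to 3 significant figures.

Mercator is conformal, so the point scale is isotropic: h = k = sec φ = 1/cos φ.
Areal scale = k² = sec²φ = 1/cos²(75.8°) = 1/0.2453² = 16.62.
True area = apparent / (areal scale) = 160000 / 16.62 ≈ 9630 km².

9630 km²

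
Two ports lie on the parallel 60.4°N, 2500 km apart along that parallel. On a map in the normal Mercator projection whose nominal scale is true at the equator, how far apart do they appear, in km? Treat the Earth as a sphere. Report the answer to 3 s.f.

For Mercator, h = k = sec φ (a conformal cylindrical projection has a single point scale, 1/cos φ).
Along the parallel, k = sec 60.4° = 1/0.4939 = 2.025.
Map distance = 2500 × 2.025 ≈ 5060 km.

5060 km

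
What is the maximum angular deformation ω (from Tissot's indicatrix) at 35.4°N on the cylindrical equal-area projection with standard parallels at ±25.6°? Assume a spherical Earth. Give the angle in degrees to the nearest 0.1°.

A cylindrical equal-area projection with standard parallel φ₀ has meridian scale h = cos φ / cos φ₀ and parallel scale k = cos φ₀ / cos φ (so areas are preserved, h·k = 1).
At 35.4°: h = 0.9039, k = 1.106; principal scales a = 1.106, b = 0.9039.
sin(ω/2) = (a − b)/(a + b) = 0.2025/2.010 = 0.1007, so ω = 2 arcsin(0.1007) ≈ 11.6°.

11.6°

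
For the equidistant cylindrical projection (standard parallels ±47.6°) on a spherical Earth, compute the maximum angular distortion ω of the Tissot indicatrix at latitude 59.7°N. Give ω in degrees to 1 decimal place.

16.6°

The equidistant cylindrical projection with φ₀ = 47.6° has h = 1 (meridians true) and k = cos φ₀ / cos φ along parallels.
At 59.7°: h = 1.000, k = 1.337; principal scales a = 1.337, b = 1.000.
sin(ω/2) = (a − b)/(a + b) = 0.3365/2.337 = 0.1440, so ω = 2 arcsin(0.1440) ≈ 16.6°.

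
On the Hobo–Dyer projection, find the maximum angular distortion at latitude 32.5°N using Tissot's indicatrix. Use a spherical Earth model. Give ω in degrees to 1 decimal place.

7.0°

The Hobo–Dyer projection is cylindrical equal-area with φ₀ = 37.5°. For cylindrical equal-area with standard parallel φ₀, h = cos φ / cos φ₀ and k = cos φ₀ / cos φ, so h·k = 1.
At 32.5°: h = 1.063, k = 0.9407; principal scales a = 1.063, b = 0.9407.
sin(ω/2) = (a − b)/(a + b) = 0.1224/2.004 = 0.06109, so ω = 2 arcsin(0.06109) ≈ 7.0°.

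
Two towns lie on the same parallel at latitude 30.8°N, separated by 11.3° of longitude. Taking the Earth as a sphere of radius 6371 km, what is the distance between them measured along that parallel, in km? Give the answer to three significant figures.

Arc length along a parallel = R cos φ · Δλ (with Δλ in radians).
= 6371 × cos 30.8° × (11.3° × π/180) = 6371 × 0.8590 × 0.1972 ≈ 1080 km.

1080 km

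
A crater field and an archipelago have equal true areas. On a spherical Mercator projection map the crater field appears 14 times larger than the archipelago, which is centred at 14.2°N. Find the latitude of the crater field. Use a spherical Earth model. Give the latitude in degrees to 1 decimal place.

Mercator areal scale is sec²φ, so apparent-area ratio = sec²φ₁ / sec²φ₂ = cos²φ₂ / cos²φ₁.
cos²φ₂ / cos²φ₁ = 14  ⇒  cos φ₁ = cos 14.2° / √14 = 0.9694/3.742 = 0.2591.
φ₁ = arccos(0.2591) ≈ 75.0°.

75.0°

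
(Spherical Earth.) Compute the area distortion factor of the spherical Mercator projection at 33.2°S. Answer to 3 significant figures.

1.43

Mercator is conformal, so the point scale is isotropic: h = k = sec φ = 1/cos φ.
Areal scale = k² = sec²φ = 1/cos²(33.2°) = 1/0.8368² = 1.428.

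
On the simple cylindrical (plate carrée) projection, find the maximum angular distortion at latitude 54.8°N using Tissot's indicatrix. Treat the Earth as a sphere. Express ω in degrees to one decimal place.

For the equirectangular projection with φ₀ = 0 (plate carrée), h = 1 along meridians and k = sec φ along parallels.
At 54.8°: h = 1.000, k = 1.735; principal scales a = 1.735, b = 1.000.
sin(ω/2) = (a − b)/(a + b) = 0.7348/2.735 = 0.2687, so ω = 2 arcsin(0.2687) ≈ 31.2°.

31.2°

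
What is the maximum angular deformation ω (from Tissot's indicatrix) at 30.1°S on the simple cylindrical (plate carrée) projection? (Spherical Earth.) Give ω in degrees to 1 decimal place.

8.3°

Plate carrée maps x = Rλ, y = Rφ. The meridian scale is h = 1 and the parallel scale is k = 1/cos φ = sec φ.
At 30.1°: h = 1.000, k = 1.156; principal scales a = 1.156, b = 1.000.
sin(ω/2) = (a − b)/(a + b) = 0.1559/2.156 = 0.07230, so ω = 2 arcsin(0.07230) ≈ 8.3°.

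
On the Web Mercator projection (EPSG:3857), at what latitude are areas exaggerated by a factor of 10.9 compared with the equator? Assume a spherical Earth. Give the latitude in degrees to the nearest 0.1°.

72.4°

Mercator areal scale is sec²φ.
sec²φ = 10.9  ⇒  cos²φ = 0.09174  ⇒  cos φ = 0.3029.
φ = arccos(0.3029) ≈ 72.4°.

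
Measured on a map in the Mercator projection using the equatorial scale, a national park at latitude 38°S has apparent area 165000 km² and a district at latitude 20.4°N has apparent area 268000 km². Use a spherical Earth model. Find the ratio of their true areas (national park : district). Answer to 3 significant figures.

Mercator's areal exaggeration is sec²φ; hence true area = (apparent area) · cos²φ.
True area of national park: 165000 × cos²(38°) = 165000 × 0.6210 = 102500 km².
True area of district: 268000 × cos²(20.4°) = 268000 × 0.8785 = 235400 km².
Ratio = 102500 / 235400 ≈ 0.435.

0.435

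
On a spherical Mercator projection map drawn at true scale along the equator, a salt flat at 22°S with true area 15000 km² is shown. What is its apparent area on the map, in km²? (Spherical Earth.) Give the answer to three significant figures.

17400 km²

For Mercator, h = k = sec φ (a conformal cylindrical projection has a single point scale, 1/cos φ).
Areal scale = k² = sec²φ = 1/cos²(22°) = 1/0.9272² = 1.163.
Apparent area = 15000 × 1.163 ≈ 17400 km².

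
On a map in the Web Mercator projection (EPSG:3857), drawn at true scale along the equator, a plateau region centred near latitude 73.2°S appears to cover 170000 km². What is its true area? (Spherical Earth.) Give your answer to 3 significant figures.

Mercator is conformal, so the point scale is isotropic: h = k = sec φ = 1/cos φ.
Areal scale = k² = sec²φ = 1/cos²(73.2°) = 1/0.2890² = 11.97.
True area = apparent / (areal scale) = 170000 / 11.97 ≈ 14200 km².

14200 km²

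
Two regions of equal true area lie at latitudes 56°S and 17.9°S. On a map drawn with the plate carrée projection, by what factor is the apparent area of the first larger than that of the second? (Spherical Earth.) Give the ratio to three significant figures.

For the equirectangular projection with φ₀ = 0 (plate carrée), h = 1 along meridians and k = sec φ along parallels.
Areal scale at 56°: h·k = 1.000 × 1.788 = 1.788.
Areal scale at 17.9°: h·k = 1.000 × 1.051 = 1.051.
Ratio = 1.788/1.051 ≈ 1.70.

1.70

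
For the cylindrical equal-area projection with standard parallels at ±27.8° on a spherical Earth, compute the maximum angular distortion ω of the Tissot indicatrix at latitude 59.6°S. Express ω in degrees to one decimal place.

60.9°

A cylindrical equal-area projection with standard parallel φ₀ has meridian scale h = cos φ / cos φ₀ and parallel scale k = cos φ₀ / cos φ (so areas are preserved, h·k = 1).
At 59.6°: h = 0.5721, k = 1.748; principal scales a = 1.748, b = 0.5721.
sin(ω/2) = (a − b)/(a + b) = 1.176/2.320 = 0.5069, so ω = 2 arcsin(0.5069) ≈ 60.9°.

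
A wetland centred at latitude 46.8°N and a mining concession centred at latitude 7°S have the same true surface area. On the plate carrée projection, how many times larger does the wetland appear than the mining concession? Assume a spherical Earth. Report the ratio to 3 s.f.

1.45

For the equirectangular projection with φ₀ = 0 (plate carrée), h = 1 along meridians and k = sec φ along parallels.
Areal scale at 46.8°: h·k = 1.000 × 1.461 = 1.461.
Areal scale at 7°: h·k = 1.000 × 1.008 = 1.008.
Ratio = 1.461/1.008 ≈ 1.45.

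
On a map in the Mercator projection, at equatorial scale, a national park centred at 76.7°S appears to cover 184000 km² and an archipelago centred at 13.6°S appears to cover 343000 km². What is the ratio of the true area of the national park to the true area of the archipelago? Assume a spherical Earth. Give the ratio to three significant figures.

Mercator's areal exaggeration is sec²φ; hence true area = (apparent area) · cos²φ.
True area of national park: 184000 × cos²(76.7°) = 184000 × 0.05292 = 9738 km².
True area of archipelago: 343000 × cos²(13.6°) = 343000 × 0.9447 = 324000 km².
Ratio = 9738 / 324000 ≈ 0.0301.

0.0301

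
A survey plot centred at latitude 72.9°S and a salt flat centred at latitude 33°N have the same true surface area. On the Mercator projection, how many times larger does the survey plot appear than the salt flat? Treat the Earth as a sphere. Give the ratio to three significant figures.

Mercator areal scale is sec²φ.
At 72.9°: sec²(72.9°) = 1/0.2940² = 11.57.
At 33°: sec²(33°) = 1/0.8387² = 1.422.
Ratio = 11.57/1.422 = cos²(33°)/cos²(72.9°) ≈ 8.14.

8.14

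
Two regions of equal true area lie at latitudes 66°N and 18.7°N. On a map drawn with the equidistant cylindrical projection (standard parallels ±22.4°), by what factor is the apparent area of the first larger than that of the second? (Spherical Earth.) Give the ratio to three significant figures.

With standard parallel φ₀ = 22.4°, the equirectangular projection gives x = Rλ cos φ₀, y = Rφ, so h = 1 and k = cos 22.4° / cos φ.
Areal scale at 66°: h·k = 1.000 × 2.273 = 2.273.
Areal scale at 18.7°: h·k = 1.000 × 0.9761 = 0.9761.
Ratio = 2.273/0.9761 ≈ 2.33.

2.33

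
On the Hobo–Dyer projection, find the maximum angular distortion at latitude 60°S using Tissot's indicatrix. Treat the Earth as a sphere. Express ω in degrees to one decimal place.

The Hobo–Dyer projection is cylindrical equal-area with φ₀ = 37.5°. For cylindrical equal-area with standard parallel φ₀, h = cos φ / cos φ₀ and k = cos φ₀ / cos φ, so h·k = 1.
At 60°: h = 0.6302, k = 1.587; principal scales a = 1.587, b = 0.6302.
sin(ω/2) = (a − b)/(a + b) = 0.9565/2.217 = 0.4314, so ω = 2 arcsin(0.4314) ≈ 51.1°.

51.1°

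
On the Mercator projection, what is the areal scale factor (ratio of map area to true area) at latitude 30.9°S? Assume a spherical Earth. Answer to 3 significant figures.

The Mercator projection is conformal; its linear scale factor is the same in every direction and equals sec φ = 1/cos φ.
Areal scale = k² = sec²φ = 1/cos²(30.9°) = 1/0.8581² = 1.358.

1.36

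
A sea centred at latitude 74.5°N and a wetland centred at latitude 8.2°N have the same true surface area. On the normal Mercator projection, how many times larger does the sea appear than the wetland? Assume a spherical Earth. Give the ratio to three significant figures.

Mercator is conformal with k = sec φ, so areal scale = k² = sec²φ.
At 74.5°: sec²(74.5°) = 1/0.2672² = 14.00.
At 8.2°: sec²(8.2°) = 1/0.9898² = 1.021.
Ratio = 14.00/1.021 = cos²(8.2°)/cos²(74.5°) ≈ 13.7.

13.7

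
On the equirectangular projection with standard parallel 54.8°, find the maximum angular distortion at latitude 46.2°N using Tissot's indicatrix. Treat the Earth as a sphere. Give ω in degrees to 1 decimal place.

10.5°

In the equirectangular projection with standard parallel φ₀ = 54.8° (x = Rλ cos φ₀, y = Rφ), meridians are true-scale (h = 1) and the parallel scale is k = cos φ₀ / cos φ.
At 46.2°: h = 1.000, k = 0.8328; principal scales a = 1.000, b = 0.8328.
sin(ω/2) = (a − b)/(a + b) = 0.1672/1.833 = 0.09121, so ω = 2 arcsin(0.09121) ≈ 10.5°.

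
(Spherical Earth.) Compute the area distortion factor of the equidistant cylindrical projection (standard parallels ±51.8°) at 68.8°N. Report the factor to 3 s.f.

1.71

With standard parallel φ₀ = 51.8°, the equirectangular projection gives x = Rλ cos φ₀, y = Rφ, so h = 1 and k = cos 51.8° / cos φ.
Areal scale = h·k = 1 × cos φ₀ / cos φ; at 68.8°, h = 1.000, k = 1.710, so h·k = 1.710.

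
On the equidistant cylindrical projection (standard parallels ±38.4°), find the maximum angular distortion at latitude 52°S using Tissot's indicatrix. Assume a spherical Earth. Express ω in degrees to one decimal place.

The equidistant cylindrical projection with φ₀ = 38.4° has h = 1 (meridians true) and k = cos φ₀ / cos φ along parallels.
At 52°: h = 1.000, k = 1.273; principal scales a = 1.273, b = 1.000.
sin(ω/2) = (a − b)/(a + b) = 0.2729/2.273 = 0.1201, so ω = 2 arcsin(0.1201) ≈ 13.8°.

13.8°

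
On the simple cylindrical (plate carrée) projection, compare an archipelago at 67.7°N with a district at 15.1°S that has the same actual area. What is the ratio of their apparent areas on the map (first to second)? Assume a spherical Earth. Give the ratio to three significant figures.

2.54

In the plate carrée (x = Rλ, y = Rφ), meridians are true-scale (h = 1) and parallels are stretched by k = sec φ.
Areal scale at 67.7°: h·k = 1.000 × 2.635 = 2.635.
Areal scale at 15.1°: h·k = 1.000 × 1.036 = 1.036.
Ratio = 2.635/1.036 ≈ 2.54.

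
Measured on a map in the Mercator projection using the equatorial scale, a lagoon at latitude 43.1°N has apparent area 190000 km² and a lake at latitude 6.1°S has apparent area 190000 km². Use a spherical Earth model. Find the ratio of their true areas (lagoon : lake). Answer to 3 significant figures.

Mercator's areal exaggeration is sec²φ; hence true area = (apparent area) · cos²φ.
True area of lagoon: 190000 × cos²(43.1°) = 190000 × 0.5331 = 101300 km².
True area of lake: 190000 × cos²(6.1°) = 190000 × 0.9887 = 187900 km².
Ratio = 101300 / 187900 ≈ 0.539.

0.539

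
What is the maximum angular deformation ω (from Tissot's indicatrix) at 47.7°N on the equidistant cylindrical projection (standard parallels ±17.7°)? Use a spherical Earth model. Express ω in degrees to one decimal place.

19.8°

With standard parallel φ₀ = 17.7°, the equirectangular projection gives x = Rλ cos φ₀, y = Rφ, so h = 1 and k = cos 17.7° / cos φ.
At 47.7°: h = 1.000, k = 1.416; principal scales a = 1.416, b = 1.000.
sin(ω/2) = (a − b)/(a + b) = 0.4155/2.416 = 0.1720, so ω = 2 arcsin(0.1720) ≈ 19.8°.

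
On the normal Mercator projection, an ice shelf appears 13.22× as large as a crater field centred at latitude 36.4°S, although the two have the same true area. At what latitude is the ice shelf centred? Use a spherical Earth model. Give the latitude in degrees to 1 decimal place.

77.2°

Mercator areal scale is sec²φ, so apparent-area ratio = sec²φ₁ / sec²φ₂ = cos²φ₂ / cos²φ₁.
cos²φ₂ / cos²φ₁ = 13.22  ⇒  cos φ₁ = cos 36.4° / √13.22 = 0.8049/3.636 = 0.2214.
φ₁ = arccos(0.2214) ≈ 77.2°.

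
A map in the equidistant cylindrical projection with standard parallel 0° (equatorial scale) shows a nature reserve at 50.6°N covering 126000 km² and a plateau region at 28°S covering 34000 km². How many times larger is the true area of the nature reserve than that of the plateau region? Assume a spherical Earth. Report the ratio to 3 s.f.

2.66

Plate carrée has h = 1 and k = sec φ, giving areal scale sec φ; true area = (apparent area) · cos φ.
True area of nature reserve: 126000 × cos(50.6°) = 126000 × 0.6347 = 79980 km².
True area of plateau region: 34000 × cos(28°) = 34000 × 0.8829 = 30020 km².
Ratio = 79980 / 30020 ≈ 2.66.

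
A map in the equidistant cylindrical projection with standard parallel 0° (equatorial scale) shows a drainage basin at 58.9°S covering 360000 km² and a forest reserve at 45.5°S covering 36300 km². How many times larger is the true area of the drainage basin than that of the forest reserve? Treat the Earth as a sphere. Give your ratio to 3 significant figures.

7.31

Plate carrée has h = 1 and k = sec φ, giving areal scale sec φ; true area = (apparent area) · cos φ.
True area of drainage basin: 360000 × cos(58.9°) = 360000 × 0.5165 = 186000 km².
True area of forest reserve: 36300 × cos(45.5°) = 36300 × 0.7009 = 25440 km².
Ratio = 186000 / 25440 ≈ 7.31.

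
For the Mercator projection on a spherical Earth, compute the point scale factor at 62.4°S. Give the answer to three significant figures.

The Mercator projection is conformal; its linear scale factor is the same in every direction and equals sec φ = 1/cos φ.
k = 1/cos 62.4° = 1/0.4633 = 2.158.

2.16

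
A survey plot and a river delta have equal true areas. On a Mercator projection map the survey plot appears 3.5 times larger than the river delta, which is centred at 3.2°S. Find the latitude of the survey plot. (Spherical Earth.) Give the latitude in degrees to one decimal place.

57.7°

On Mercator, (apparent₁)/(apparent₂) = sec²φ₁ / sec²φ₂ when true areas are equal.
cos²φ₂ / cos²φ₁ = 3.5  ⇒  cos φ₁ = cos 3.2° / √3.5 = 0.9984/1.871 = 0.5337.
φ₁ = arccos(0.5337) ≈ 57.7°.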